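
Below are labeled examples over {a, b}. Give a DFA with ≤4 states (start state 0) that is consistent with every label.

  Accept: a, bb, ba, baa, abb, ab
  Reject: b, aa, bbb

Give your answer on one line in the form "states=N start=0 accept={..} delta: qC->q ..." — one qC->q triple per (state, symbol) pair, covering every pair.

states=4 start=0 accept={1,3} delta: 0a->1 0b->2 1a->0 1b->1 2a->3 2b->3 3a->1 3b->0

Fold the examples into a partial DFA from state 0: repeatedly fix the first undefined (state, symbol) met by the shortest-then-alphabetical prefix, trying targets in increasing order and rejecting any under which an Accept and a Reject string meet in one state with the same remainder; add a state when all current targets are rejected. Accepting states are where Accept strings end.
a: 0a undefined. 0a->0: no, a/aa meet in 0. Open state 1: 0a->1.
b: 0b undefined. 0b->0: no, bb/b meet in 0. 0b->1: no, a/b meet in 1. Open state 2: 0b->2.
aa: 1a undefined. 1a->0: ok.
ab: 1b undefined. 1b->0: no, abb/b meet in 2. 1b->1: ok.
ba: 2a undefined. 2a->0: no, ba/aa meet in 0. 2a->1: no, baa/aa meet in 0. 2a->2: no, ba/b meet in 2. Open state 3: 2a->3.
bb: 2b undefined. 2b->0: no, bb/aa meet in 0. 2b->1: no, a/bbb meet in 1. 2b->2: no, bb/b meet in 2. 2b->3: ok.
baa: 3a undefined. 3a->0: no, baa/aa meet in 0. 3a->1: ok.
bbb: 3b undefined. 3b->0: ok.
All examples now run through 4 states with every (state, symbol) defined. Accept strings end in {1,3}, Reject strings end in {0,2}; accept={1,3}.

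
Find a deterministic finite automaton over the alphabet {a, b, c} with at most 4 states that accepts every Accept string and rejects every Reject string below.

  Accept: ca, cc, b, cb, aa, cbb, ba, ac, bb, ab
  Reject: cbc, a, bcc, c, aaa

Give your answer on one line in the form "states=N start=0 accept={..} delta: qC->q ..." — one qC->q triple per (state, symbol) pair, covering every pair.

Fold the examples into a partial DFA from state 0: repeatedly fix the first undefined (state, symbol) met by the shortest-then-alphabetical prefix, trying targets in increasing order and rejecting any under which an Accept and a Reject string meet in one state with the same remainder; add a state when all current targets are rejected. Accepting states are where Accept strings end.
a: 0a undefined. 0a->0: no, aa/a meet in 0. Open state 1: 0a->1.
b: 0b undefined. 0b->0: no, cc/bcc meet in 0 with "cc" left. 0b->1: no, b/a meet in 1. Open state 2: 0b->2.
c: 0c undefined. 0c->0: no, ca/a meet in 1. 0c->1: ok.
aa: 1a undefined. 1a->0: ok.
ab: 1b undefined. 1b->0: ok.
ac: 1c undefined. 1c->0: ok.
ba: 2a undefined. 2a->0: ok.
bb: 2b undefined. 2b->0: ok.
bc: 2c undefined. 2c->0: ok.
All examples now run through 3 states with every (state, symbol) defined. Accept strings end in {0,2}, Reject strings end in {1}; accept={0,2}.

states=3 start=0 accept={0,2} delta: 0a->1 0b->2 0c->1 1a->0 1b->0 1c->0 2a->0 2b->0 2c->0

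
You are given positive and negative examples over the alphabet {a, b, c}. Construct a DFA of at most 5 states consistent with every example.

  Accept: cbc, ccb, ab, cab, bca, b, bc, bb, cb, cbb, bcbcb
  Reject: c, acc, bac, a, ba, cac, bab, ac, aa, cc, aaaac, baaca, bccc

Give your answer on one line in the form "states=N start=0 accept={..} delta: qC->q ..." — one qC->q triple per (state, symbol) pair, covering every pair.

Fold the examples into a partial DFA from state 0: repeatedly fix the first undefined (state, symbol) met by the shortest-then-alphabetical prefix, trying targets in increasing order and rejecting any under which an Accept and a Reject string meet in one state with the same remainder; add a state when all current targets are rejected. Accepting states are where Accept strings end.
a: 0a undefined. 0a->0: ok.
b: 0b undefined. 0b->0: no, ab/a meet in 0. Open state 1: 0b->1.
c: 0c undefined. 0c->0: ok.
ba: 1a undefined. 1a->0: no, ccb/bab meet in 1. 1a->1: no, cbc/bac meet in 1 with "c" left. Open state 2: 1a->2.
bb: 1b undefined. 1b->0: no, bb/c meet in 0. 1b->1: ok.
bc: 1c undefined. 1c->0: no, cbc/c meet in 0. 1c->1: no, cbc/bccc meet in 1. 1c->2: no, cbc/ba meet in 2. Open state 3: 1c->3.
baa: 2a undefined. 2a->0: ok.
bab: 2b undefined. 2b->0: ok.
bac: 2c undefined. 2c->0: ok.
bca: 3a undefined. 3a->0: no, bca/c meet in 0. 3a->1: ok.
bcb: 3b undefined. 3b->0: ok.
bcc: 3c undefined. 3c->0: ok.
All examples now run through 4 states with every (state, symbol) defined. Accept strings end in {1,3}, Reject strings end in {0,2}; accept={1,3}.

states=4 start=0 accept={1,3} delta: 0a->0 0b->1 0c->0 1a->2 1b->1 1c->3 2a->0 2b->0 2c->0 3a->1 3b->0 3c->0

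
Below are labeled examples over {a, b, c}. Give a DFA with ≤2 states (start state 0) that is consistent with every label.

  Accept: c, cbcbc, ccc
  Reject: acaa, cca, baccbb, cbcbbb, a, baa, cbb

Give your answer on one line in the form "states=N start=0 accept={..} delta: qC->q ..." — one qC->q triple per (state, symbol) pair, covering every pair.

states=2 start=0 accept={1} delta: 0a->0 0b->0 0c->1 1a->0 1b->0 1c->0

Grow the machine one transition at a time. Run the examples from 0; the earliest place one falls off (shortest prefix, ties alphabetical) gets sent to the lowest-numbered state that keeps every Accept/Reject pair distinguishable — a pair clashes when both reach the same state with identical unread suffix — and to a fresh state only if none does.
a: 0a undefined. 0a->0: ok.
b: 0b undefined. 0b->0: ok.
c: 0c undefined. 0c->0: no, c/acaa meet in 0. Open state 1: 0c->1.
cb: 1b undefined. 1b->0: ok.
cc: 1c undefined. 1c->0: ok.
aca: 1a undefined. 1a->0: ok.
All examples now run through 2 states with every (state, symbol) defined. Accept strings end in {1}, Reject strings end in {0}; accept={1}.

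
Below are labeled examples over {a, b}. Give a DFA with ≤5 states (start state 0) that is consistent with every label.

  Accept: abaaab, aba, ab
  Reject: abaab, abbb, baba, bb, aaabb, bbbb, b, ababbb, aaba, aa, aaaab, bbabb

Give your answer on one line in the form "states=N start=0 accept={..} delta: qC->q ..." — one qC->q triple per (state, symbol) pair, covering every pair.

Fold the examples into a partial DFA from state 0: repeatedly fix the first undefined (state, symbol) met by the shortest-then-alphabetical prefix, trying targets in increasing order and rejecting any under which an Accept and a Reject string meet in one state with the same remainder; add a state when all current targets are rejected. Accepting states are where Accept strings end.
a: 0a undefined. 0a->0: no, aba/aaba meet in 0 with "ba" left. Open state 1: 0a->1.
b: 0b undefined. 0b->0: no, aba/baba meet in 1 with "ba" left. 0b->1: no, ab/bb meet in 1 with "b" left. Open state 2: 0b->2.
aa: 1a undefined. 1a->0: ok.
ab: 1b undefined. 1b->0: no, abaaab/aa meet in 0. 1b->1: no, abaaab/b meet in 2. 1b->2: no, aba/aaba meet in 2 with "a" left. Open state 3: 1b->3.
ba: 2a undefined. 2a->0: ok.
bb: 2b undefined. 2b->0: ok.
aba: 3a undefined. 3a->0: no, abaaab/b meet in 2. 3a->1: ok.
abb: 3b undefined. 3b->0: ok.
All examples now run through 4 states with every (state, symbol) defined. Accept strings end in {1,3}, Reject strings end in {0,2}; accept={1,3}.

states=4 start=0 accept={1,3} delta: 0a->1 0b->2 1a->0 1b->3 2a->0 2b->0 3a->1 3b->0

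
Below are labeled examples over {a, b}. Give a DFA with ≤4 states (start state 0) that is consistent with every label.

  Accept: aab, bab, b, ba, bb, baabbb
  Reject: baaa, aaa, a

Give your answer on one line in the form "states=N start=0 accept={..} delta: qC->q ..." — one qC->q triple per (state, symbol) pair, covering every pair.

states=3 start=0 accept={1,2} delta: 0a->0 0b->1 1a->2 1b->1 2a->0 2b->1

Fold the examples into a partial DFA from state 0: repeatedly fix the first undefined (state, symbol) met by the shortest-then-alphabetical prefix, trying targets in increasing order and rejecting any under which an Accept and a Reject string meet in one state with the same remainder; add a state when all current targets are rejected. Accepting states are where Accept strings end.
a: 0a undefined. 0a->0: ok.
b: 0b undefined. 0b->0: no, aab/baaa meet in 0. Open state 1: 0b->1.
ba: 1a undefined. 1a->0: no, ba/baaa meet in 0. 1a->1: no, aab/baaa meet in 1. Open state 2: 1a->2.
bb: 1b undefined. 1b->0: no, bb/aaa meet in 0. 1b->1: ok.
baa: 2a undefined. 2a->0: ok.
bab: 2b undefined. 2b->0: no, bab/baaa meet in 0. 2b->1: ok.
All examples now run through 3 states with every (state, symbol) defined. Accept strings end in {1,2}, Reject strings end in {0}; accept={1,2}.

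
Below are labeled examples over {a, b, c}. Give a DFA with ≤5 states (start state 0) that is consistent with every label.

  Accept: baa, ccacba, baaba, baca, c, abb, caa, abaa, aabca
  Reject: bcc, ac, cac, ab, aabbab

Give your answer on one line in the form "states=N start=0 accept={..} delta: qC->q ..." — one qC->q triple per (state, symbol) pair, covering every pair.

states=3 start=0 accept={1} delta: 0a->1 0b->0 0c->1 1a->1 1b->2 1c->0 2a->1 2b->1 2c->0

Grow the machine one transition at a time. Run the examples from 0; the earliest place one falls off (shortest prefix, ties alphabetical) gets sent to the lowest-numbered state that keeps every Accept/Reject pair distinguishable — a pair clashes when both reach the same state with identical unread suffix — and to a fresh state only if none does.
a: 0a undefined. 0a->0: no, c/ac meet in 0 with "c" left. Open state 1: 0a->1.
b: 0b undefined. 0b->0: ok.
c: 0c undefined. 0c->0: no, c/bcc meet in 0. 0c->1: ok.
aa: 1a undefined. 1a->0: no, baaba/cac meet in 1. 1a->1: ok.
ab: 1b undefined. 1b->0: no, abb/ab meet in 0. 1b->1: no, baa/ab meet in 1. Open state 2: 1b->2.
ac: 1c undefined. 1c->0: ok.
aba: 2a undefined. 2a->0: no, baaba/bcc meet in 0. 2a->1: ok.
abb: 2b undefined. 2b->0: no, abb/bcc meet in 0. 2b->1: ok.
aabc: 2c undefined. 2c->0: ok.
All examples now run through 3 states with every (state, symbol) defined. Accept strings end in {1}, Reject strings end in {0,2}; accept={1}.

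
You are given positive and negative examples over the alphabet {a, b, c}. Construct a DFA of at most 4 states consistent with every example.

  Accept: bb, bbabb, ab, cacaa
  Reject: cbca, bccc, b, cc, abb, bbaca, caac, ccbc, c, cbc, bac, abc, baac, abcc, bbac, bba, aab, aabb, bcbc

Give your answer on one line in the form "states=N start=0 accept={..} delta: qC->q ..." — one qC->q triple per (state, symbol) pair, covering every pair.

State merging on the prefix tree: take the shortest (then alphabetical) example prefix whose next move is undefined and point that move at state 0, else 1, else 2, ...; a target is out if some Accept/Reject pair would then sit in one state with the same input left (inseparable). If every existing state is out, open a new one.
a: 0a undefined. 0a->0: no, bb/abb meet in 0 with "bb" left. Open state 1: 0a->1.
b: 0b undefined. 0b->0: no, bb/b meet in 0. 0b->1: ok.
c: 0c undefined. 0c->0: ok.
aa: 1a undefined. 1a->0: no, bb/aabb meet in 1 with "b" left. 1a->1: no, bb/aab meet in 1 with "b" left. Open state 2: 1a->2.
ab: 1b undefined. 1b->0: no, bb/cc meet in 0. 1b->1: no, bb/b meet in 1. 1b->2: ok.
bc: 1c undefined. 1c->0: ok.
aab: 2b undefined. 2b->0: ok.
abc: 2c undefined. 2c->0: ok.
baa: 2a undefined. 2a->0: ok.
All examples now run through 3 states with every (state, symbol) defined. Accept strings end in {2}, Reject strings end in {0,1}; accept={2}.

states=3 start=0 accept={2} delta: 0a->1 0b->1 0c->0 1a->2 1b->2 1c->0 2a->0 2b->0 2c->0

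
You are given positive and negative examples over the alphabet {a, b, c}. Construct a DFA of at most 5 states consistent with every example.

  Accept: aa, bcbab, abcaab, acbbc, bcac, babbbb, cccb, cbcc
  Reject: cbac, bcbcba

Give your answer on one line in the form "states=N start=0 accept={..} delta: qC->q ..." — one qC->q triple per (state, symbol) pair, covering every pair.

Fold the examples into a partial DFA from state 0: repeatedly fix the first undefined (state, symbol) met by the shortest-then-alphabetical prefix, trying targets in increasing order and rejecting any under which an Accept and a Reject string meet in one state with the same remainder; add a state when all current targets are rejected. Accepting states are where Accept strings end.
a: 0a undefined. 0a->0: ok.
b: 0b undefined. 0b->0: ok.
c: 0c undefined. 0c->0: no, aa/cbac meet in 0. Open state 1: 0c->1.
cb: 1b undefined. 1b->0: no, aa/bcbcba meet in 0. 1b->1: no, bcac/cbac meet in 1 with "ac" left. Open state 2: 1b->2.
cc: 1c undefined. 1c->0: ok.
bca: 1a undefined. 1a->0: ok.
cba: 2a undefined. 2a->0: no, bcac/cbac meet in 1. 2a->1: no, aa/cbac meet in 0. 2a->2: ok.
cbc: 2c undefined. 2c->0: no, aa/cbac meet in 0. 2c->1: no, bcac/cbac meet in 1. 2c->2: no, cccb/cbac meet in 2. Open state 3: 2c->3.
acbb: 2b undefined. 2b->0: ok.
cbcc: 3c undefined. 3c->0: ok.
bcbcb: 3b undefined. 3b->0: no, aa/bcbcba meet in 0. 3b->1: no, aa/bcbcba meet in 0. 3b->2: no, cccb/bcbcba meet in 2. 3b->3: ok.
bcbcba: 3a undefined. 3a->0: no, aa/bcbcba meet in 0. 3a->1: no, acbbc/bcbcba meet in 1. 3a->2: no, cccb/bcbcba meet in 2. 3a->3: ok.
All examples now run through 4 states with every (state, symbol) defined. Accept strings end in {0,1,2}, Reject strings end in {3}; accept={0,1,2}.

states=4 start=0 accept={0,1,2} delta: 0a->0 0b->0 0c->1 1a->0 1b->2 1c->0 2a->2 2b->0 2c->3 3a->3 3b->3 3c->0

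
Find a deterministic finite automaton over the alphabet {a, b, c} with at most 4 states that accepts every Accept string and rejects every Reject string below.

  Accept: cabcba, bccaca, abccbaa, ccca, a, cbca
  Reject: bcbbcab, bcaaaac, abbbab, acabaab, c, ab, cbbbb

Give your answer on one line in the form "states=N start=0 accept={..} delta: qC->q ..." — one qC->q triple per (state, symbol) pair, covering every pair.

Fold the examples into a partial DFA from state 0: repeatedly fix the first undefined (state, symbol) met by the shortest-then-alphabetical prefix, trying targets in increasing order and rejecting any under which an Accept and a Reject string meet in one state with the same remainder; add a state when all current targets are rejected. Accepting states are where Accept strings end.
a: 0a undefined. 0a->0: ok.
b: 0b undefined. 0b->0: no, a/abbbab meet in 0. Open state 1: 0b->1.
c: 0c undefined. 0c->0: no, ccca/c meet in 0. 0c->1: ok.
bc: 1c undefined. 1c->0: ok.
ca: 1a undefined. 1a->0: ok.
cb: 1b undefined. 1b->0: ok.
All examples now run through 2 states with every (state, symbol) defined. Accept strings end in {0}, Reject strings end in {1}; accept={0}.

states=2 start=0 accept={0} delta: 0a->0 0b->1 0c->1 1a->0 1b->0 1c->0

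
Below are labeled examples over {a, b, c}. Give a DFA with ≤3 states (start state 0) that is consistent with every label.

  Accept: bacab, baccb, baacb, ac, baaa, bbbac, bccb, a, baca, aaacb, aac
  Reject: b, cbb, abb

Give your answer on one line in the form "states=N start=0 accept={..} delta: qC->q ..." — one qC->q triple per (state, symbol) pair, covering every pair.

states=3 start=0 accept={0,2} delta: 0a->0 0b->1 0c->2 1a->0 1b->1 1c->0 2a->2 2b->0 2c->2

Grow the machine one transition at a time. Run the examples from 0; the earliest place one falls off (shortest prefix, ties alphabetical) gets sent to the lowest-numbered state that keeps every Accept/Reject pair distinguishable — a pair clashes when both reach the same state with identical unread suffix — and to a fresh state only if none does.
a: 0a undefined. 0a->0: ok.
b: 0b undefined. 0b->0: no, baaa/b meet in 0. Open state 1: 0b->1.
c: 0c undefined. 0c->0: no, aaacb/b meet in 1. 0c->1: no, ac/b meet in 1. Open state 2: 0c->2.
ba: 1a undefined. 1a->0: ok.
bb: 1b undefined. 1b->0: no, baaa/abb meet in 0. 1b->1: ok.
bc: 1c undefined. 1c->0: ok.
cb: 2b undefined. 2b->0: ok.
baca: 2a undefined. 2a->0: no, bacab/b meet in 1. 2a->1: no, bacab/b meet in 1. 2a->2: ok.
bacc: 2c undefined. 2c->0: no, baccb/b meet in 1. 2c->1: no, baccb/b meet in 1. 2c->2: ok.
All examples now run through 3 states with every (state, symbol) defined. Accept strings end in {0,2}, Reject strings end in {1}; accept={0,2}.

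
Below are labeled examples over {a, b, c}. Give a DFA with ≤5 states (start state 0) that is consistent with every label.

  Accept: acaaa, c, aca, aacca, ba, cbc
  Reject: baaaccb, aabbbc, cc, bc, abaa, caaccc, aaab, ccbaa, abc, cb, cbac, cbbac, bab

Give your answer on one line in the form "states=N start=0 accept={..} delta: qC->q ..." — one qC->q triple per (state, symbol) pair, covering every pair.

Fold the examples into a partial DFA from state 0: repeatedly fix the first undefined (state, symbol) met by the shortest-then-alphabetical prefix, trying targets in increasing order and rejecting any under which an Accept and a Reject string meet in one state with the same remainder; add a state when all current targets are rejected. Accepting states are where Accept strings end.
a: 0a undefined. 0a->0: ok.
b: 0b undefined. 0b->0: no, c/aabbbc meet in 0 with "c" left. Open state 1: 0b->1.
c: 0c undefined. 0c->0: no, acaaa/cc meet in 0. 0c->1: no, c/aaab meet in 1. Open state 2: 0c->2.
ba: 1a undefined. 1a->0: no, ba/abaa meet in 0. 1a->1: no, ba/abaa meet in 1. 1a->2: no, aca/abaa meet in 2 with "a" left. Open state 3: 1a->3.
bc: 1c undefined. 1c->0: ok.
ca: 2a undefined. 2a->0: no, acaaa/bc meet in 0. 2a->1: no, acaaa/abaa meet in 3 with "a" left. 2a->2: ok.
cb: 2b undefined. 2b->0: no, acaaa/cbac meet in 2. 2b->1: no, cbc/bc meet in 0. 2b->2: no, acaaa/cb meet in 2. 2b->3: no, ba/cb meet in 3. Open state 4: 2b->4.
cc: 2c undefined. 2c->0: no, aacca/cc meet in 0. 2c->1: no, acaaa/caaccc meet in 2. 2c->2: no, acaaa/cc meet in 2. 2c->3: no, aacca/abaa meet in 3 with "a" left. 2c->4: ok.
baa: 3a undefined. 3a->0: ok.
bab: 3b undefined. 3b->0: ok.
cba: 4a undefined. 4a->0: no, acaaa/cbac meet in 2. 4a->1: no, aacca/aaab meet in 1. 4a->2: ok.
cbb: 4b undefined. 4b->0: no, acaaa/cbbac meet in 2. 4b->1: ok.
cbc: 4c undefined. 4c->0: no, acaaa/caaccc meet in 2. 4c->1: no, cbc/baaaccb meet in 1. 4c->2: ok.
aabb: 1b undefined. 1b->0: ok.
cbbac: 3c undefined. 3c->0: ok.
All examples now run through 5 states with every (state, symbol) defined. Accept strings end in {2,3}, Reject strings end in {0,1,4}; accept={2,3}.

states=5 start=0 accept={2,3} delta: 0a->0 0b->1 0c->2 1a->3 1b->0 1c->0 2a->2 2b->4 2c->4 3a->0 3b->0 3c->0 4a->2 4b->1 4c->2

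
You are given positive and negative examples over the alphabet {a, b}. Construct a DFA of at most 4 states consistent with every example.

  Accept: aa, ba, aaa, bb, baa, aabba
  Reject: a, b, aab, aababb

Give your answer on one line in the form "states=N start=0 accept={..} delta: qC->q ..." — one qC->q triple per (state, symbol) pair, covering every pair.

Fold the examples into a partial DFA from state 0: repeatedly fix the first undefined (state, symbol) met by the shortest-then-alphabetical prefix, trying targets in increasing order and rejecting any under which an Accept and a Reject string meet in one state with the same remainder; add a state when all current targets are rejected. Accepting states are where Accept strings end.
a: 0a undefined. 0a->0: no, aa/a meet in 0. Open state 1: 0a->1.
b: 0b undefined. 0b->0: no, ba/a meet in 1. 0b->1: ok.
aa: 1a undefined. 1a->0: no, aaa/a meet in 1. 1a->1: no, aa/a meet in 1. Open state 2: 1a->2.
bb: 1b undefined. 1b->0: ok.
aaa: 2a undefined. 2a->0: ok.
aab: 2b undefined. 2b->0: no, aaa/aab meet in 0. 2b->1: no, aaa/aababb meet in 0. 2b->2: no, aa/aab meet in 2. Open state 3: 2b->3.
aaba: 3a undefined. 3a->0: no, aaa/aababb meet in 0. 3a->1: ok.
aabb: 3b undefined. 3b->0: no, aabba/a meet in 1. 3b->1: ok.
All examples now run through 4 states with every (state, symbol) defined. Accept strings end in {0,2}, Reject strings end in {1,3}; accept={0,2}.

states=4 start=0 accept={0,2} delta: 0a->1 0b->1 1a->2 1b->0 2a->0 2b->3 3a->1 3b->1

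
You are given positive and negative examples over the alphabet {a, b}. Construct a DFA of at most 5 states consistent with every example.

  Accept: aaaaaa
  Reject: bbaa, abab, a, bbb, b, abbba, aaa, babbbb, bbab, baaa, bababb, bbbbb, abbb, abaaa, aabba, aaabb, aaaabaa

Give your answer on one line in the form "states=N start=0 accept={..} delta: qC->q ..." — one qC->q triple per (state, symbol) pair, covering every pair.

states=5 start=0 accept={4} delta: 0a->1 0b->0 1a->2 1b->0 2a->3 2b->0 3a->4 3b->0 4a->3 4b->0

Fold the examples into a partial DFA from state 0: repeatedly fix the first undefined (state, symbol) met by the shortest-then-alphabetical prefix, trying targets in increasing order and rejecting any under which an Accept and a Reject string meet in one state with the same remainder; add a state when all current targets are rejected. Accepting states are where Accept strings end.
a: 0a undefined. 0a->0: no, aaaaaa/a meet in 0. Open state 1: 0a->1.
b: 0b undefined. 0b->0: ok.
aa: 1a undefined. 1a->0: no, aaaaaa/bbaa meet in 0. 1a->1: no, aaaaaa/bbaa meet in 1. Open state 2: 1a->2.
ab: 1b undefined. 1b->0: ok.
aaa: 2a undefined. 2a->0: no, aaaaaa/abab meet in 0. 2a->1: no, aaaaaa/bbaa meet in 2. 2a->2: no, aaaaaa/bbaa meet in 2. Open state 3: 2a->3.
aab: 2b undefined. 2b->0: ok.
aaaa: 3a undefined. 3a->0: no, aaaaaa/bbaa meet in 2. 3a->1: no, aaaaaa/aaa meet in 3. 3a->2: no, aaaaaa/bbaa meet in 2. 3a->3: no, aaaaaa/aaa meet in 3. Open state 4: 3a->4.
aaab: 3b undefined. 3b->0: ok.
aaaaa: 4a undefined. 4a->0: no, aaaaaa/a meet in 1. 4a->1: no, aaaaaa/bbaa meet in 2. 4a->2: no, aaaaaa/aaa meet in 3. 4a->3: ok.
aaaab: 4b undefined. 4b->0: ok.
All examples now run through 5 states with every (state, symbol) defined. Accept strings end in {4}, Reject strings end in {0,1,2,3}; accept={4}.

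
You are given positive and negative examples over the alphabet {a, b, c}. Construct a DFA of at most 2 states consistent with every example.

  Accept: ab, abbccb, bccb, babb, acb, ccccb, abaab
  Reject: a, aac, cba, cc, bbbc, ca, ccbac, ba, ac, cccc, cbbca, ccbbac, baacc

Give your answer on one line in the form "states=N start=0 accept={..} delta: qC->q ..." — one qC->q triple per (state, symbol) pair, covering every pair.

states=2 start=0 accept={1} delta: 0a->0 0b->1 0c->0 1a->0 1b->1 1c->0

Grow the machine one transition at a time. Run the examples from 0; the earliest place one falls off (shortest prefix, ties alphabetical) gets sent to the lowest-numbered state that keeps every Accept/Reject pair distinguishable — a pair clashes when both reach the same state with identical unread suffix — and to a fresh state only if none does.
a: 0a undefined. 0a->0: ok.
b: 0b undefined. 0b->0: no, ab/a meet in 0. Open state 1: 0b->1.
c: 0c undefined. 0c->0: ok.
ba: 1a undefined. 1a->0: ok.
bb: 1b undefined. 1b->0: no, babb/a meet in 0. 1b->1: ok.
bc: 1c undefined. 1c->0: ok.
All examples now run through 2 states with every (state, symbol) defined. Accept strings end in {1}, Reject strings end in {0}; accept={1}.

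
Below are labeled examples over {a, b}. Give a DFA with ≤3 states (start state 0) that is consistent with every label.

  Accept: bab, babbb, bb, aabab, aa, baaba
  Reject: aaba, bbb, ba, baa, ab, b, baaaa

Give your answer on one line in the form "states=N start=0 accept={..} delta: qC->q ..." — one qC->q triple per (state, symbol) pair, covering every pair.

states=2 start=0 accept={0} delta: 0a->0 0b->1 1a->1 1b->0

Grow the machine one transition at a time. Run the examples from 0; the earliest place one falls off (shortest prefix, ties alphabetical) gets sent to the lowest-numbered state that keeps every Accept/Reject pair distinguishable — a pair clashes when both reach the same state with identical unread suffix — and to a fresh state only if none does.
a: 0a undefined. 0a->0: ok.
b: 0b undefined. 0b->0: no, bab/aaba meet in 0. Open state 1: 0b->1.
ba: 1a undefined. 1a->0: no, bab/ab meet in 1. 1a->1: ok.
bb: 1b undefined. 1b->0: ok.
All examples now run through 2 states with every (state, symbol) defined. Accept strings end in {0}, Reject strings end in {1}; accept={0}.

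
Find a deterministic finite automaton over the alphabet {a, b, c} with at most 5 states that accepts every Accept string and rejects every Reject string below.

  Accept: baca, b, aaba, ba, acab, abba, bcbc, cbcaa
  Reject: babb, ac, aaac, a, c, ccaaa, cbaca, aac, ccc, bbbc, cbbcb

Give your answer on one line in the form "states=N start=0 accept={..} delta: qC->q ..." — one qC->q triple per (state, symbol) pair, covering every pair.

states=5 start=0 accept={1,4} delta: 0a->0 0b->1 0c->2 1a->1 1b->2 1c->1 2a->4 2b->3 2c->4 3a->2 3b->0 3c->3 4a->0 4b->1 4c->0

Grow the machine one transition at a time. Run the examples from 0; the earliest place one falls off (shortest prefix, ties alphabetical) gets sent to the lowest-numbered state that keeps every Accept/Reject pair distinguishable — a pair clashes when both reach the same state with identical unread suffix — and to a fresh state only if none does.
a: 0a undefined. 0a->0: ok.
b: 0b undefined. 0b->0: no, b/babb meet in 0. Open state 1: 0b->1.
c: 0c undefined. 0c->0: no, baca/cbaca meet in 1 with "aca" left. 0c->1: no, b/ac meet in 1. Open state 2: 0c->2.
ba: 1a undefined. 1a->0: no, aaba/a meet in 0. 1a->1: ok.
bb: 1b undefined. 1b->0: no, b/babb meet in 1. 1b->1: no, b/babb meet in 1. 1b->2: ok.
bc: 1c undefined. 1c->0: no, baca/a meet in 0. 1c->1: ok.
cb: 2b undefined. 2b->0: no, abba/cbaca meet in 2 with "a" left. 2b->1: no, baca/babb meet in 1. 2b->2: no, bcbc/bbbc meet in 2 with "c" left. Open state 3: 2b->3.
cc: 2c undefined. 2c->0: no, bcbc/a meet in 0. 2c->1: no, baca/ccaaa meet in 1. 2c->2: no, bcbc/ac meet in 2. 2c->3: no, bcbc/babb meet in 3. Open state 4: 2c->4.
aca: 2a undefined. 2a->0: no, abba/a meet in 0. 2a->1: no, acab/ac meet in 2. 2a->2: no, acab/babb meet in 3. 2a->3: no, abba/babb meet in 3. 2a->4: ok.
cba: 3a undefined. 3a->0: no, abba/cbaca meet in 4. 3a->1: no, baca/cbaca meet in 1. 3a->2: ok.
cbb: 3b undefined. 3b->0: ok.
cbc: 3c undefined. 3c->0: no, cbcaa/a meet in 0. 3c->1: no, baca/bbbc meet in 1. 3c->2: no, cbcaa/cbaca meet in 4 with "a" left. 3c->3: ok.
cca: 4a undefined. 4a->0: ok.
ccc: 4c undefined. 4c->0: ok.
acab: 4b undefined. 4b->0: no, acab/a meet in 0. 4b->1: ok.
All examples now run through 5 states with every (state, symbol) defined. Accept strings end in {1,4}, Reject strings end in {0,2,3}; accept={1,4}.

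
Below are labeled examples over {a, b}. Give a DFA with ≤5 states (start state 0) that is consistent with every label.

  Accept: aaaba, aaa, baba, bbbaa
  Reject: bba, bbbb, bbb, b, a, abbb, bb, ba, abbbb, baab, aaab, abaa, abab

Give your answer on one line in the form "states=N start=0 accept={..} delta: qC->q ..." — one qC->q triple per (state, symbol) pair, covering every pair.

Fold the examples into a partial DFA from state 0: repeatedly fix the first undefined (state, symbol) met by the shortest-then-alphabetical prefix, trying targets in increasing order and rejecting any under which an Accept and a Reject string meet in one state with the same remainder; add a state when all current targets are rejected. Accepting states are where Accept strings end.
a: 0a undefined. 0a->0: no, aaaba/ba meet in 0 with "ba" left. Open state 1: 0a->1.
b: 0b undefined. 0b->0: ok.
aa: 1a undefined. 1a->0: no, aaa/bba meet in 1. 1a->1: no, aaa/bba meet in 1. Open state 2: 1a->2.
ab: 1b undefined. 1b->0: no, baba/bba meet in 1. 1b->1: no, aaa/abaa meet in 2 with "a" left. 1b->2: ok.
aaa: 2a undefined. 2a->0: no, aaaba/bba meet in 1. 2a->1: no, aaaba/bba meet in 1. 2a->2: no, aaa/abaa meet in 2. Open state 3: 2a->3.
abb: 2b undefined. 2b->0: ok.
aaab: 3b undefined. 3b->0: no, aaaba/bba meet in 1. 3b->1: ok.
abaa: 3a undefined. 3a->0: ok.
All examples now run through 4 states with every (state, symbol) defined. Accept strings end in {2,3}, Reject strings end in {0,1}; accept={2,3}.

states=4 start=0 accept={2,3} delta: 0a->1 0b->0 1a->2 1b->2 2a->3 2b->0 3a->0 3b->1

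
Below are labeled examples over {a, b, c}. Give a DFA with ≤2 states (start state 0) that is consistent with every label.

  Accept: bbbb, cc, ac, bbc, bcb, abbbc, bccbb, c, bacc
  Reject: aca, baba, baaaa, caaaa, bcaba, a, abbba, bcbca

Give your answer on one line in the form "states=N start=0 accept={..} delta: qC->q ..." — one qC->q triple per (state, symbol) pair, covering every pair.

Fold the examples into a partial DFA from state 0: repeatedly fix the first undefined (state, symbol) met by the shortest-then-alphabetical prefix, trying targets in increasing order and rejecting any under which an Accept and a Reject string meet in one state with the same remainder; add a state when all current targets are rejected. Accepting states are where Accept strings end.
a: 0a undefined. 0a->0: ok.
b: 0b undefined. 0b->0: no, bbbb/baba meet in 0. Open state 1: 0b->1.
c: 0c undefined. 0c->0: no, cc/aca meet in 0. 0c->1: ok.
ba: 1a undefined. 1a->0: ok.
bb: 1b undefined. 1b->0: no, bbbb/aca meet in 0. 1b->1: ok.
bc: 1c undefined. 1c->0: no, cc/aca meet in 0. 1c->1: ok.
All examples now run through 2 states with every (state, symbol) defined. Accept strings end in {1}, Reject strings end in {0}; accept={1}.

states=2 start=0 accept={1} delta: 0a->0 0b->1 0c->1 1a->0 1b->1 1c->1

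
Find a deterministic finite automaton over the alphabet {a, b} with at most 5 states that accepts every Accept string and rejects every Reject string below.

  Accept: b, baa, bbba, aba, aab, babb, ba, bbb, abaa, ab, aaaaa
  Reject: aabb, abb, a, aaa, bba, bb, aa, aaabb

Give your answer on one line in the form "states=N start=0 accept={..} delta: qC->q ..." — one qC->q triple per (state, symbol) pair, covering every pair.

Grow the machine one transition at a time. Run the examples from 0; the earliest place one falls off (shortest prefix, ties alphabetical) gets sent to the lowest-numbered state that keeps every Accept/Reject pair distinguishable — a pair clashes when both reach the same state with identical unread suffix — and to a fresh state only if none does.
a: 0a undefined. 0a->0: no, aaaaa/a meet in 0. Open state 1: 0a->1.
b: 0b undefined. 0b->0: no, b/bb meet in 0. 0b->1: no, b/a meet in 1. Open state 2: 0b->2.
aa: 1a undefined. 1a->0: no, aaaaa/a meet in 1. 1a->1: no, aaaaa/a meet in 1. 1a->2: no, b/aa meet in 2. Open state 3: 1a->3.
ab: 1b undefined. 1b->0: no, b/abb meet in 2. 1b->1: no, aba/aa meet in 3. 1b->2: ok.
ba: 2a undefined. 2a->0: no, baa/a meet in 1. 2a->1: no, baa/aa meet in 3. 2a->2: ok.
bb: 2b undefined. 2b->0: ok.
aaa: 3a undefined. 3a->0: no, aaaaa/aa meet in 3. 3a->1: no, aaaaa/a meet in 1. 3a->2: no, b/aaa meet in 2. 3a->3: no, aaaaa/aaa meet in 3. Open state 4: 3a->4.
aab: 3b undefined. 3b->0: no, b/aabb meet in 2. 3b->1: no, b/aabb meet in 2. 3b->2: ok.
aaaa: 4a undefined. 4a->0: no, aaaaa/a meet in 1. 4a->1: no, aaaaa/aa meet in 3. 4a->2: ok.
aaab: 4b undefined. 4b->0: no, b/aaabb meet in 2. 4b->1: no, b/aaabb meet in 2. 4b->2: ok.
All examples now run through 5 states with every (state, symbol) defined. Accept strings end in {2}, Reject strings end in {0,1,3,4}; accept={2}.

states=5 start=0 accept={2} delta: 0a->1 0b->2 1a->3 1b->2 2a->2 2b->0 3a->4 3b->2 4a->2 4b->2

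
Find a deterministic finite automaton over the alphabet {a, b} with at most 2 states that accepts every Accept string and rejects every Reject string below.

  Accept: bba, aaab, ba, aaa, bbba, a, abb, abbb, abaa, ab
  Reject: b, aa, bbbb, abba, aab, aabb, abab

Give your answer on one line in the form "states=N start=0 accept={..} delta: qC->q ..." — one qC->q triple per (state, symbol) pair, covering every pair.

Fold the examples into a partial DFA from state 0: repeatedly fix the first undefined (state, symbol) met by the shortest-then-alphabetical prefix, trying targets in increasing order and rejecting any under which an Accept and a Reject string meet in one state with the same remainder; add a state when all current targets are rejected. Accepting states are where Accept strings end.
a: 0a undefined. 0a->0: no, bba/abba meet in 0 with "bba" left. Open state 1: 0a->1.
b: 0b undefined. 0b->0: ok.
aa: 1a undefined. 1a->0: ok.
ab: 1b undefined. 1b->0: no, bba/abba meet in 1. 1b->1: ok.
All examples now run through 2 states with every (state, symbol) defined. Accept strings end in {1}, Reject strings end in {0}; accept={1}.

states=2 start=0 accept={1} delta: 0a->1 0b->0 1a->0 1b->1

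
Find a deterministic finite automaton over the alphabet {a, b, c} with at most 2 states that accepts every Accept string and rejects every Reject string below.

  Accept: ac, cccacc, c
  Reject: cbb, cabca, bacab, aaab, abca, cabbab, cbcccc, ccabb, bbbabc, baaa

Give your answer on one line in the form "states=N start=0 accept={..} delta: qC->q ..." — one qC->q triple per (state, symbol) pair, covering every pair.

states=2 start=0 accept={0} delta: 0a->0 0b->1 0c->0 1a->1 1b->1 1c->1

Fold the examples into a partial DFA from state 0: repeatedly fix the first undefined (state, symbol) met by the shortest-then-alphabetical prefix, trying targets in increasing order and rejecting any under which an Accept and a Reject string meet in one state with the same remainder; add a state when all current targets are rejected. Accepting states are where Accept strings end.
a: 0a undefined. 0a->0: ok.
b: 0b undefined. 0b->0: no, ac/bbbabc meet in 0 with "c" left. Open state 1: 0b->1.
c: 0c undefined. 0c->0: ok.
ba: 1a undefined. 1a->0: no, ac/baaa meet in 0. 1a->1: ok.
bb: 1b undefined. 1b->0: no, ac/cbb meet in 0. 1b->1: ok.
abc: 1c undefined. 1c->0: no, ac/cabca meet in 0. 1c->1: ok.
All examples now run through 2 states with every (state, symbol) defined. Accept strings end in {0}, Reject strings end in {1}; accept={0}.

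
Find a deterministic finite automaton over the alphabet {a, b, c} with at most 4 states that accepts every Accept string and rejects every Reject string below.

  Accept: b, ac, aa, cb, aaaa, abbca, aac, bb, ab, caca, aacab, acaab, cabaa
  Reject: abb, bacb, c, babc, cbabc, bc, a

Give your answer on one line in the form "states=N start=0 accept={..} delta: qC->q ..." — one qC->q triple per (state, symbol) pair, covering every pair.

states=4 start=0 accept={0,2,3} delta: 0a->1 0b->0 0c->1 1a->2 1b->3 1c->2 2a->3 2b->1 2c->3 3a->0 3b->1 3c->1

Grow the machine one transition at a time. Run the examples from 0; the earliest place one falls off (shortest prefix, ties alphabetical) gets sent to the lowest-numbered state that keeps every Accept/Reject pair distinguishable — a pair clashes when both reach the same state with identical unread suffix — and to a fresh state only if none does.
a: 0a undefined. 0a->0: no, ac/c meet in 0 with "c" left. Open state 1: 0a->1.
b: 0b undefined. 0b->0: ok.
c: 0c undefined. 0c->0: no, b/c meet in 0. 0c->1: ok.
aa: 1a undefined. 1a->0: no, aac/c meet in 1. 1a->1: no, aa/c meet in 1. Open state 2: 1a->2.
ab: 1b undefined. 1b->0: no, b/abb meet in 0. 1b->1: no, ac/babc meet in 1 with "c" left. 1b->2: no, aac/babc meet in 2 with "c" left. Open state 3: 1b->3.
ac: 1c undefined. 1c->0: no, b/bacb meet in 0. 1c->1: no, ac/c meet in 1. 1c->2: ok.
aaa: 2a undefined. 2a->0: no, aaaa/c meet in 1. 2a->1: no, acaab/bacb meet in 2 with "b" left. 2a->2: no, acaab/bacb meet in 2 with "b" left. 2a->3: ok.
aac: 2c undefined. 2c->0: no, caca/c meet in 1. 2c->1: no, aac/c meet in 1. 2c->2: no, aacab/abb meet in 3 with "b" left. 2c->3: ok.
abb: 3b undefined. 3b->0: no, b/abb meet in 0. 3b->1: ok.
cab: 2b undefined. 2b->0: no, b/bacb meet in 0. 2b->1: ok.
cba: 3a undefined. 3a->0: ok.
babc: 3c undefined. 3c->0: no, b/babc meet in 0. 3c->1: ok.
All examples now run through 4 states with every (state, symbol) defined. Accept strings end in {0,2,3}, Reject strings end in {1}; accept={0,2,3}.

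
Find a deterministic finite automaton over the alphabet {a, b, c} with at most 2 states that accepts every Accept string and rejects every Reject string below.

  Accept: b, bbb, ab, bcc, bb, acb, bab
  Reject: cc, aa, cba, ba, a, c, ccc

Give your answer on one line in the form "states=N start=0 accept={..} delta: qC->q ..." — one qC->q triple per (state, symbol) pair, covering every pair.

State merging on the prefix tree: take the shortest (then alphabetical) example prefix whose next move is undefined and point that move at state 0, else 1, else 2, ...; a target is out if some Accept/Reject pair would then sit in one state with the same input left (inseparable). If every existing state is out, open a new one.
a: 0a undefined. 0a->0: ok.
b: 0b undefined. 0b->0: no, b/aa meet in 0. Open state 1: 0b->1.
c: 0c undefined. 0c->0: ok.
ba: 1a undefined. 1a->0: ok.
bb: 1b undefined. 1b->0: no, bb/cc meet in 0. 1b->1: ok.
bc: 1c undefined. 1c->0: no, bcc/cc meet in 0. 1c->1: ok.
All examples now run through 2 states with every (state, symbol) defined. Accept strings end in {1}, Reject strings end in {0}; accept={1}.

states=2 start=0 accept={1} delta: 0a->0 0b->1 0c->0 1a->0 1b->1 1c->1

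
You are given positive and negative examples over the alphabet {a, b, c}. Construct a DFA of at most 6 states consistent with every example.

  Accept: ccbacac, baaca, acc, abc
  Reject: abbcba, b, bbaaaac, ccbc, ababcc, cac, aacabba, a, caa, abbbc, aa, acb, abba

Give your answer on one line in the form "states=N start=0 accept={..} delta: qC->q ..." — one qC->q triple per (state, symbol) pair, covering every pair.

Grow the machine one transition at a time. Run the examples from 0; the earliest place one falls off (shortest prefix, ties alphabetical) gets sent to the lowest-numbered state that keeps every Accept/Reject pair distinguishable — a pair clashes when both reach the same state with identical unread suffix — and to a fresh state only if none does.
a: 0a undefined. 0a->0: ok.
b: 0b undefined. 0b->0: no, acc/ababcc meet in 0 with "cc" left. Open state 1: 0b->1.
c: 0c undefined. 0c->0: no, acc/cac meet in 0. 0c->1: ok.
ba: 1a undefined. 1a->0: no, baaca/a meet in 0. 1a->1: no, acc/cac meet in 1 with "c" left. Open state 2: 1a->2.
bb: 1b undefined. 1b->0: no, acc/abbbc meet in 1 with "c" left. 1b->1: no, acc/abbbc meet in 1 with "c" left. 1b->2: ok.
cc: 1c undefined. 1c->0: no, acc/ccbc meet in 0. 1c->1: no, acc/b meet in 1. 1c->2: no, acc/acb meet in 2. Open state 3: 1c->3.
baa: 2a undefined. 2a->0: no, baaca/acb meet in 2. 2a->1: ok.
cac: 2c undefined. 2c->0: ok.
ccb: 3b undefined. 3b->0: no, ccbacac/bbaaaac meet in 0. 3b->1: no, ccbacac/b meet in 1. 3b->2: ok.
abab: 2b undefined. 2b->0: no, acc/ababcc meet in 3. 2b->1: no, acc/abbbc meet in 3. 2b->2: ok.
baaca: 3a undefined. 3a->0: no, ccbacac/b meet in 1. 3a->1: no, baaca/b meet in 1. 3a->2: no, ccbacac/bbaaaac meet in 0. 3a->3: ok.
ccbacac: 3c undefined. 3c->0: no, ccbacac/bbaaaac meet in 0. 3c->1: no, ccbacac/b meet in 1. 3c->2: no, ccbacac/abbcba meet in 2. 3c->3: ok.
All examples now run through 4 states with every (state, symbol) defined. Accept strings end in {3}, Reject strings end in {0,1,2}; accept={3}.

states=4 start=0 accept={3} delta: 0a->0 0b->1 0c->1 1a->2 1b->2 1c->3 2a->1 2b->2 2c->0 3a->3 3b->2 3c->3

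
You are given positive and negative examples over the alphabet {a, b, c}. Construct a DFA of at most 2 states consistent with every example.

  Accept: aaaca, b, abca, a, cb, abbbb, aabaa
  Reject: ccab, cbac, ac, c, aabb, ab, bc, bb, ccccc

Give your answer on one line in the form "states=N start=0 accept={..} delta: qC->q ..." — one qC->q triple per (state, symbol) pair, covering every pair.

states=2 start=0 accept={1} delta: 0a->1 0b->1 0c->0 1a->0 1b->0 1c->0

Grow the machine one transition at a time. Run the examples from 0; the earliest place one falls off (shortest prefix, ties alphabetical) gets sent to the lowest-numbered state that keeps every Accept/Reject pair distinguishable — a pair clashes when both reach the same state with identical unread suffix — and to a fresh state only if none does.
a: 0a undefined. 0a->0: no, b/ab meet in 0 with "b" left. Open state 1: 0a->1.
b: 0b undefined. 0b->0: no, b/bb meet in 0. 0b->1: ok.
c: 0c undefined. 0c->0: ok.
aa: 1a undefined. 1a->0: ok.
ab: 1b undefined. 1b->0: ok.
ac: 1c undefined. 1c->0: ok.
All examples now run through 2 states with every (state, symbol) defined. Accept strings end in {1}, Reject strings end in {0}; accept={1}.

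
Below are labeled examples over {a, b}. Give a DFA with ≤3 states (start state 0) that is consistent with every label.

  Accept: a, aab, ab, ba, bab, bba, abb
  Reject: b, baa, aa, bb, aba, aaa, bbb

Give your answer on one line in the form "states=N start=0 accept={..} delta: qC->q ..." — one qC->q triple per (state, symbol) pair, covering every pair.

states=3 start=0 accept={1} delta: 0a->1 0b->0 1a->2 1b->1 2a->0 2b->1

State merging on the prefix tree: take the shortest (then alphabetical) example prefix whose next move is undefined and point that move at state 0, else 1, else 2, ...; a target is out if some Accept/Reject pair would then sit in one state with the same input left (inseparable). If every existing state is out, open a new one.
a: 0a undefined. 0a->0: no, a/aa meet in 0. Open state 1: 0a->1.
b: 0b undefined. 0b->0: ok.
aa: 1a undefined. 1a->0: no, a/aaa meet in 1. 1a->1: no, a/baa meet in 1. Open state 2: 1a->2.
ab: 1b undefined. 1b->0: no, a/aba meet in 1. 1b->1: ok.
aaa: 2a undefined. 2a->0: ok.
aab: 2b undefined. 2b->0: no, aab/b meet in 0. 2b->1: ok.
All examples now run through 3 states with every (state, symbol) defined. Accept strings end in {1}, Reject strings end in {0,2}; accept={1}.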